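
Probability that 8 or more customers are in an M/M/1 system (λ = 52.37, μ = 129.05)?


ρ = 52.37/129.05 = 0.4058
P(N ≥ n) = ρ^n = 0.4058^8 = 0.0007355

Final: 0.0007355


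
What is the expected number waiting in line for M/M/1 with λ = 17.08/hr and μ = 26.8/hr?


ρ = 17.08/26.8 = 0.6373
Lq = ρ²/(1−ρ) = 0.4062/0.3627 = 1.1199

Final: 1.1199


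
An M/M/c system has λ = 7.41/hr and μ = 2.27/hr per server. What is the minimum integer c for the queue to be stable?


Stability requires cμ > λ ⇔ c > λ/μ.
λ/μ = 7.41/2.27 = 3.2643
Minimum integer c = ⌊3.2643⌋ + 1 = 4
Check: 4·2.27 = 9.08 > 7.41, while 3·2.27 = 6.81 ≤ 7.41

Final: 4 servers


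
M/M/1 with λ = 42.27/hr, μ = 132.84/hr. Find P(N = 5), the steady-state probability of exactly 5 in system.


ρ = 42.27/132.84 = 0.3182
P_n = (1−ρ)·ρ^n = (1 − 0.3182)·0.3182^5 = 0.6818·0.003262 = 0.002224

Final: 0.002224


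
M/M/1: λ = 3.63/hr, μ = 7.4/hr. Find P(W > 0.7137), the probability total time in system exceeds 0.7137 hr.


W ~ Exponential(μ−λ) for M/M/1.
μ − λ = 7.4 − 3.63 = 3.7700
P(W > t) = e^{−(μ−λ)t} = e^{−2.6906} = 0.067837

Final: 0.067837


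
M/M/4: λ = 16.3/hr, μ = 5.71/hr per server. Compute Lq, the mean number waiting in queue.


a = λ/μ = 2.8546; ρ = a/4 = 0.7137
P₀ = 0.046578
Lq = P₀·a^c·ρ / (c!·(1−ρ)²) = 0.046578·66.40580·0.7137/(24·0.08199)
= 1.12178

Final: 1.12178


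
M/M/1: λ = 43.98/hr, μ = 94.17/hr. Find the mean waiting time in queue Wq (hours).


ρ = 43.98/94.17 = 0.4670
Wq = ρ/(μ−λ) = 0.4670/(94.17 − 43.98) = 0.4670/50.19 = 0.009305 hr

Final: 0.009305 hr


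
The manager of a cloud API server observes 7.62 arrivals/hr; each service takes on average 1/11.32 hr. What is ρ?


ρ = λ/μ = 7.62/11.32 = 0.6731

Final: 0.6731


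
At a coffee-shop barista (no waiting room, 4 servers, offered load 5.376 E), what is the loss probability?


B(c,a) = (a^c/c!) / Σ_{k=0}^{c} a^k/k!
a^4/4! = 34.803731
Σ terms (k=0..4): 1.00000 + 5.37600 + 14.45069 + 25.89563 + 34.80373 = 81.526052
B = 34.803731/81.526052 = 0.426903

Final: 0.426903


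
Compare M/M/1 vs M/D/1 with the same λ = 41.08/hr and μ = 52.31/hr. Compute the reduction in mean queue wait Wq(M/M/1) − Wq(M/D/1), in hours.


ρ = 41.08/52.31 = 0.7853
Wq(M/M/1) = ρ/(μ−λ) = 0.7853/11.23 = 0.06993 hr
Wq(M/D/1) = ρ/(2(μ−λ)) = 0.03497 hr
Savings = 0.06993 − 0.03497 = 0.03497 hr

Final: 0.03497 hr


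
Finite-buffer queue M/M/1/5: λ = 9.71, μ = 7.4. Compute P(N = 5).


ρ = λ/μ = 9.71/7.4 = 1.3122
P_K = (1−ρ)ρ^K/(1−ρ^(K+1)) = (-0.3122·3.889892)/(1 − 5.104169)
= -1.214277/-4.104169 = 0.295864

Final: 0.295864


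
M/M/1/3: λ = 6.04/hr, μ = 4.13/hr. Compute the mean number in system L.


ρ = 6.04/4.13 = 1.4625
L = ρ[1 − (K+1)ρ^K + Kρ^(K+1)] / [(1−ρ)(1−ρ^(K+1))]
Numerator: 1.4625·(1 − 4·3.127956 + 3·4.574541) = 3.234689
Denominator: (-0.4625)·(-3.574541) = 1.653117
L = 3.234689/1.653117 = 1.9567

Final: 1.9567


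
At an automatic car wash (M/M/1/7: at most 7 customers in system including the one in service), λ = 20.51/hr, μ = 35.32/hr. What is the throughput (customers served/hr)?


ρ = 0.5807; P_K = (1−ρ)ρ^7/(1−ρ^8) = 0.009458
λ_eff = λ(1 − P_K) = 20.51·(1 − 0.009458) = 20.51·0.990542 = 20.3160 /hr

Final: 20.3160 /hr


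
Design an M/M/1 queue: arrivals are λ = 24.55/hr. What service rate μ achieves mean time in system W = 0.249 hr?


W = 1/(μ−λ) ⇒ μ − λ = 1/W = 1/0.249 = 4.0161
μ = λ + 1/W = 24.55 + 4.0161 = 28.5661 per hr

Final: 28.5661 /hr


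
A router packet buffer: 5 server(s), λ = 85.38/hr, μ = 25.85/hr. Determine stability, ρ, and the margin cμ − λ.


Total capacity cμ = 5·25.85 = 129.25/hr
ρ = λ/(cμ) = 85.38/129.25 = 0.6606
Stable ⇔ ρ < 1: YES
Spare capacity = cμ − λ = 129.25 − 85.38 = 43.87/hr

Final: ρ = 0.6606; stable; margin = 43.87/hr


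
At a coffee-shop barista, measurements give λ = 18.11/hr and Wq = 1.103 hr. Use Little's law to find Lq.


Lq = λWq = 18.11·1.103 = 19.9753

Final: 19.9753


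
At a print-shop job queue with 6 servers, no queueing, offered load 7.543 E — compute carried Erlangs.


B(6,7.543) = 0.364044 (Erlang-B)
Carried load = a(1 − B) = 7.543·(1 − 0.364044) = 7.543·0.635956 = 4.7970 E

Final: 4.7970 Erlangs


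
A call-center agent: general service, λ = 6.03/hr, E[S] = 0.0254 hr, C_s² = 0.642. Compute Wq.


ρ = λ·E[S] = 6.03·0.0254 = 0.1532
E[S²] = E[S]²(1+C_s²) = 0.0254²·(1+0.642) = 0.001059
Wq = λ·E[S²]/(2(1−ρ)) = 6.03·0.001059/(2·0.8468) = 0.003772 hr

Final: 0.003772 hr


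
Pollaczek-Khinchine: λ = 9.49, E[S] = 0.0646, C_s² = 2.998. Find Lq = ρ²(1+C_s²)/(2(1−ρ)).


ρ = λ·E[S] = 9.49·0.0646 = 0.6131
Lq = ρ²(1+C_s²)/(2(1−ρ)) = 0.3758·(1+2.998)/(2·0.3869)
= 0.3758·3.9980/0.7739 = 1.94160

Final: 1.94160


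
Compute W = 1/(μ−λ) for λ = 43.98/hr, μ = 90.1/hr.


W = 1/(μ−λ) = 1/(90.1 − 43.98) = 1/46.12 = 0.02168 hr

Final: 0.02168 hr


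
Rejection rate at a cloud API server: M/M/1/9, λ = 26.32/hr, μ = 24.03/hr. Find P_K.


ρ = λ/μ = 26.32/24.03 = 1.0953
P_K = (1−ρ)ρ^K/(1−ρ^(K+1)) = (-0.09530·2.268762)/(1 − 2.484970)
= -0.216207/-1.484970 = 0.145597

Final: 0.145597


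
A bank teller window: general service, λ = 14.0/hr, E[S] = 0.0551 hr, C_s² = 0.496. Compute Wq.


ρ = λ·E[S] = 14.0·0.0551 = 0.7714
E[S²] = E[S]²(1+C_s²) = 0.0551²·(1+0.496) = 0.004542
Wq = λ·E[S²]/(2(1−ρ)) = 14.0·0.004542/(2·0.2286) = 0.13908 hr

Final: 0.13908 hr


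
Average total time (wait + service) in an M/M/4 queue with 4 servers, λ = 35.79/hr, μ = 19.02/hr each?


a = 1.8817; ρ = 0.4704; P₀ = 0.148170
Lq = P₀·a^c·ρ/(c!(1−ρ)²) = 0.12984
Wq = Lq/λ = 0.12984/35.79 = 0.003628 hr
W = Wq + 1/μ = 0.003628 + 0.05258 = 0.05620 hr

Final: 0.05620 hr


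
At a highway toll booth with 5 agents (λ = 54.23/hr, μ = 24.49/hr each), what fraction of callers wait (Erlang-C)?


a = λ/μ = 2.2144; ρ = a/5 = 0.4429
P₀ = 0.107829 (from M/M/c formula)
C(c,a) = [a^c/(c!(1−ρ))]·P₀ = [53.24197/(120·0.5571)]·0.107829
= 0.79638·0.107829 = 0.085872

Final: 0.085872


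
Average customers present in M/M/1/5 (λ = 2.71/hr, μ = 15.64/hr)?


ρ = 2.71/15.64 = 0.1733
L = ρ[1 − (K+1)ρ^K + Kρ^(K+1)] / [(1−ρ)(1−ρ^(K+1))]
Numerator: 0.1733·(1 − 6·0.0001562 + 5·0.00002706) = 0.173135
Denominator: (0.8267)·(0.999973) = 0.826704
L = 0.173135/0.826704 = 0.2094

Final: 0.2094


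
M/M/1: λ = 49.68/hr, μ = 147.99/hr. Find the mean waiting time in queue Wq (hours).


ρ = 49.68/147.99 = 0.3357
Wq = ρ/(μ−λ) = 0.3357/(147.99 − 49.68) = 0.3357/98.31 = 0.003415 hr

Final: 0.003415 hr


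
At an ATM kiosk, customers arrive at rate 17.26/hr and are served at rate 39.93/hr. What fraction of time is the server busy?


ρ = λ/μ = 17.26/39.93 = 0.4323

Final: 0.4323


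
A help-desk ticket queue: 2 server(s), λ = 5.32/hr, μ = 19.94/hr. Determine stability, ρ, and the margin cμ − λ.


Total capacity cμ = 2·19.94 = 39.88/hr
ρ = λ/(cμ) = 5.32/39.88 = 0.1334
Stable ⇔ ρ < 1: YES
Spare capacity = cμ − λ = 39.88 − 5.32 = 34.56/hr

Final: ρ = 0.1334; stable; margin = 34.56/hr


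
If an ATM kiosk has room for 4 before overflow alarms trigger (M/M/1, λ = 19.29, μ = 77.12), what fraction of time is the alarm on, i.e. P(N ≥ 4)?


ρ = 19.29/77.12 = 0.2501
P(N ≥ n) = ρ^n = 0.2501^4 = 0.003914

Final: 0.003914


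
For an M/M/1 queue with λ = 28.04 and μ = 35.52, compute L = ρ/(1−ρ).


ρ = λ/μ = 28.04/35.52 = 0.7894
L = ρ/(1−ρ) = 0.7894/(1 − 0.7894) = 0.7894/0.2106 = 3.7487

Final: 3.7487


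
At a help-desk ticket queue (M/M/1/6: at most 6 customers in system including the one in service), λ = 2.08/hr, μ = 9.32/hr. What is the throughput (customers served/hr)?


ρ = 0.2232; P_K = (1−ρ)ρ^6/(1−ρ^7) = 0.00009599
λ_eff = λ(1 − P_K) = 2.08·(1 − 0.00009599) = 2.08·0.999904 = 2.0798 /hr

Final: 2.0798 /hr


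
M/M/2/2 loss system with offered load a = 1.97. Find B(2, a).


B(c,a) = (a^c/c!) / Σ_{k=0}^{c} a^k/k!
a^2/2! = 1.940450
Σ terms (k=0..2): 1.00000 + 1.97000 + 1.94045 = 4.910450
B = 1.940450/4.910450 = 0.395167

Final: 0.395167


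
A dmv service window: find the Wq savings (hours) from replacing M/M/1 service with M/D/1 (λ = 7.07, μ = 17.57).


ρ = 7.07/17.57 = 0.4024
Wq(M/M/1) = ρ/(μ−λ) = 0.4024/10.50 = 0.03832 hr
Wq(M/D/1) = ρ/(2(μ−λ)) = 0.01916 hr
Savings = 0.03832 − 0.01916 = 0.01916 hr

Final: 0.01916 hr


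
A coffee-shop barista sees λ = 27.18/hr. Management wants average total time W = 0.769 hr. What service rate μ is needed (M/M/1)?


W = 1/(μ−λ) ⇒ μ − λ = 1/W = 1/0.769 = 1.3004
μ = λ + 1/W = 27.18 + 1.3004 = 28.4804 per hr

Final: 28.4804 /hr


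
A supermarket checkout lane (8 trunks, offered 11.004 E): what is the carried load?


B(8,11.004) = 0.382924 (Erlang-B)
Carried load = a(1 − B) = 11.004·(1 − 0.382924) = 11.004·0.617076 = 6.7903 E

Final: 6.7903 Erlangs


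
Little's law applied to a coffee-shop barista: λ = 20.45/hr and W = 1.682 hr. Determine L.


L = λW = 20.45·1.682 = 34.3969

Final: 34.3969


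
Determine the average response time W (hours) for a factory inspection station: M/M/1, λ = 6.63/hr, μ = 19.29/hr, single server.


W = 1/(μ−λ) = 1/(19.29 − 6.63) = 1/12.66 = 0.07899 hr

Final: 0.07899 hr


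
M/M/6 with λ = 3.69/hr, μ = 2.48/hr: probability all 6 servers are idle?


a = λ/μ = 3.69/2.48 = 1.4879; ρ = a/c = 0.2480
Σ_{k=0}^{5} a^k/k! (terms k=0..5) = 1.00000 + 1.48790 + 1.10693 + 0.54900 + 0.20421 + 0.06077 = 4.40882
Tail: a^6/(6!(1−ρ)) = 10.85046/(720·0.7520) = 0.02004
P₀ = 1/(4.40882 + 0.02004) = 1/4.42886 = 0.225792

Final: 0.225792


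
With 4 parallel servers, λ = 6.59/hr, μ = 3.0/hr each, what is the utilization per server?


ρ = λ/(cμ) = 6.59/(4·3.0) = 6.59/12.00 = 0.5492

Final: 0.5492


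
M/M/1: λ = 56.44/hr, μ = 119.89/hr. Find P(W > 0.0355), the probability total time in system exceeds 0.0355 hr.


W ~ Exponential(μ−λ) for M/M/1.
μ − λ = 119.89 − 56.44 = 63.4500
P(W > t) = e^{−(μ−λ)t} = e^{−2.2525} = 0.105139

Final: 0.105139


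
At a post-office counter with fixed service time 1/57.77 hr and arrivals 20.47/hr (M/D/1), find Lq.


ρ = 20.47/57.77 = 0.3543
M/D/1: Lq = ρ²/(2(1−ρ)) = 0.1256/(2·0.6457) = 0.09723

Final: 0.09723


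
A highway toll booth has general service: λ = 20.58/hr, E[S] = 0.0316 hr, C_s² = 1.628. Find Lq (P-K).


ρ = λ·E[S] = 20.58·0.0316 = 0.6503
Lq = ρ²(1+C_s²)/(2(1−ρ)) = 0.4229·(1+1.628)/(2·0.3497)
= 0.4229·2.6280/0.6993 = 1.58928

Final: 1.58928


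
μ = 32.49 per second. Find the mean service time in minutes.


Mean service time = 1/μ = 1/32.49 second = 0.03078 second
In minutes: 0.03078 × 0.0166667 = 0.0005130 min

Final: 0.0005130 min


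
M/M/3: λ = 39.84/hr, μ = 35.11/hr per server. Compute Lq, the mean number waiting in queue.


a = λ/μ = 1.1347; ρ = a/3 = 0.3782
P₀ = 0.315442
Lq = P₀·a^c·ρ / (c!·(1−ρ)²) = 0.315442·1.46105·0.3782/(6·0.38659)
= 0.07515

Final: 0.07515


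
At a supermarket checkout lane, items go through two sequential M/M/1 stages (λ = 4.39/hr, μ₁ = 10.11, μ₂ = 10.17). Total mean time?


Each node sees arrival rate λ = 4.39/hr (tandem ⇒ throughput preserved).
W₁ = 1/(μ₁−λ) = 1/(10.11−4.39) = 0.17483 hr
W₂ = 1/(μ₂−λ) = 1/(10.17−4.39) = 0.17301 hr
W_total = W₁ + W₂ = 0.17483 + 0.17301 = 0.34784 hr

Final: 0.34784 hr


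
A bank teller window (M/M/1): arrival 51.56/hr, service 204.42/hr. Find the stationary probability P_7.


ρ = 51.56/204.42 = 0.2522
P_n = (1−ρ)·ρ^n = (1 − 0.2522)·0.2522^7 = 0.7478·0.00006494 = 0.00004856

Final: 0.00004856


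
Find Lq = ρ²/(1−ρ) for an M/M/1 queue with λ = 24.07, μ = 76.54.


ρ = 24.07/76.54 = 0.3145
Lq = ρ²/(1−ρ) = 0.09890/0.6855 = 0.1443

Final: 0.1443


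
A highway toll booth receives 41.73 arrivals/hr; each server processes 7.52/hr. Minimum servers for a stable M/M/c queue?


Stability requires cμ > λ ⇔ c > λ/μ.
λ/μ = 41.73/7.52 = 5.5492
Minimum integer c = ⌊5.5492⌋ + 1 = 6
Check: 6·7.52 = 45.12 > 41.73, while 5·7.52 = 37.60 ≤ 41.73

Final: 6 servers


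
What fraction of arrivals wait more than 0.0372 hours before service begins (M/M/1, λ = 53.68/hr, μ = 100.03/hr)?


ρ = 53.68/100.03 = 0.5366
P(Wq > t) = ρ·e^{−(μ−λ)t} = 0.5366·e^{−1.7242}
= 0.5366·0.178312 = 0.095689

Final: 0.095689


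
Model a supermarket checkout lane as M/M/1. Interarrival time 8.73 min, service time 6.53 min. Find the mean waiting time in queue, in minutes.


λ = 60/8.73 = 6.8729 /hr
μ = 60/6.53 = 9.1884 /hr
ρ = λ/μ = 6.8729/9.1884 = 0.7480
Wq = ρ/(μ−λ) = 0.7480/(9.1884−6.8729) = 0.32304 hr
In minutes: 0.32304·60 = 19.382 min

Final: 19.382 min


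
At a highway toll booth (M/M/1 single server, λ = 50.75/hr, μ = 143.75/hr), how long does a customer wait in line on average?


ρ = 50.75/143.75 = 0.3530
Wq = ρ/(μ−λ) = 0.3530/(143.75 − 50.75) = 0.3530/93.00 = 0.003796 hr

Final: 0.003796 hr


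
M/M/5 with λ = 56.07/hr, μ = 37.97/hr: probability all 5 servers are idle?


a = λ/μ = 56.07/37.97 = 1.4767; ρ = a/c = 0.2953
Σ_{k=0}^{4} a^k/k! (terms k=0..4) = 1.00000 + 1.47669 + 1.09031 + 0.53668 + 0.19813 = 4.30182
Tail: a^5/(5!(1−ρ)) = 7.02182/(120·0.7047) = 0.08304
P₀ = 1/(4.30182 + 0.08304) = 1/4.38486 = 0.228058

Final: 0.228058


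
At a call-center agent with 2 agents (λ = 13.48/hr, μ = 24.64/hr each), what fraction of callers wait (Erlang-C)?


a = λ/μ = 0.5471; ρ = a/2 = 0.2735
P₀ = 0.570427 (from M/M/c formula)
C(c,a) = [a^c/(c!(1−ρ))]·P₀ = [0.29929/(2·0.7265)]·0.570427
= 0.20599·0.570427 = 0.117505

Final: 0.117505


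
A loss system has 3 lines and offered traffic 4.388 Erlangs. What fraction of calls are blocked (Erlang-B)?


B(c,a) = (a^c/c!) / Σ_{k=0}^{c} a^k/k!
a^3/3! = 14.081490
Σ terms (k=0..3): 1.00000 + 4.38800 + 9.62727 + 14.08149 = 29.096762
B = 14.081490/29.096762 = 0.483954

Final: 0.483954


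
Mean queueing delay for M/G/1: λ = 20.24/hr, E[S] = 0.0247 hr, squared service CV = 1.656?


ρ = λ·E[S] = 20.24·0.0247 = 0.4999
E[S²] = E[S]²(1+C_s²) = 0.0247²·(1+1.656) = 0.001620
Wq = λ·E[S²]/(2(1−ρ)) = 20.24·0.001620/(2·0.5001) = 0.03279 hr

Final: 0.03279 hr


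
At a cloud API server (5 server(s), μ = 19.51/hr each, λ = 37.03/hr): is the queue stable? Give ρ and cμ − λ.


Total capacity cμ = 5·19.51 = 97.55/hr
ρ = λ/(cμ) = 37.03/97.55 = 0.3796
Stable ⇔ ρ < 1: YES
Spare capacity = cμ − λ = 97.55 − 37.03 = 60.52/hr

Final: ρ = 0.3796; stable; margin = 60.52/hr


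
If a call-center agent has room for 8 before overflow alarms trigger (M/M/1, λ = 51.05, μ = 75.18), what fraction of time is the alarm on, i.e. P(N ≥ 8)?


ρ = 51.05/75.18 = 0.6790
P(N ≥ n) = ρ^n = 0.6790^8 = 0.045201

Final: 0.045201


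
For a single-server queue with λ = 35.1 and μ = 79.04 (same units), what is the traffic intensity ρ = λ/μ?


ρ = λ/μ = 35.1/79.04 = 0.4441

Final: 0.4441


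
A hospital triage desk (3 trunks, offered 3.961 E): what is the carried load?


B(3,3.961) = 0.447157 (Erlang-B)
Carried load = a(1 − B) = 3.961·(1 − 0.447157) = 3.961·0.552843 = 2.1898 E

Final: 2.1898 Erlangs


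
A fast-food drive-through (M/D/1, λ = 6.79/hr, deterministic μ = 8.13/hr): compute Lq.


ρ = 6.79/8.13 = 0.8352
M/D/1: Lq = ρ²/(2(1−ρ)) = 0.6975/(2·0.1648) = 2.11599

Final: 2.11599


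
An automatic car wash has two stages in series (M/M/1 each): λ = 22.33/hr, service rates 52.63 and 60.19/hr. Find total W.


Each node sees arrival rate λ = 22.33/hr (tandem ⇒ throughput preserved).
W₁ = 1/(μ₁−λ) = 1/(52.63−22.33) = 0.03300 hr
W₂ = 1/(μ₂−λ) = 1/(60.19−22.33) = 0.02641 hr
W_total = W₁ + W₂ = 0.03300 + 0.02641 = 0.05942 hr

Final: 0.05942 hr


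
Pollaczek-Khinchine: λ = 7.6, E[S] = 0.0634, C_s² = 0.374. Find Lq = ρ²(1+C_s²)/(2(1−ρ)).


ρ = λ·E[S] = 7.6·0.0634 = 0.4818
Lq = ρ²(1+C_s²)/(2(1−ρ)) = 0.2322·(1+0.374)/(2·0.5182)
= 0.2322·1.3740/1.0363 = 0.30782

Final: 0.30782


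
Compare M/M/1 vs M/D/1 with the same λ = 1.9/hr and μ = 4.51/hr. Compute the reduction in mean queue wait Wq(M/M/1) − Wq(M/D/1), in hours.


ρ = 1.9/4.51 = 0.4213
Wq(M/M/1) = ρ/(μ−λ) = 0.4213/2.61 = 0.16141 hr
Wq(M/D/1) = ρ/(2(μ−λ)) = 0.08071 hr
Savings = 0.16141 − 0.08071 = 0.08071 hr

Final: 0.08071 hr


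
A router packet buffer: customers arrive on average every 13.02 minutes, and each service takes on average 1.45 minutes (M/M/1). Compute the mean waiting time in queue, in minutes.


λ = 60/13.02 = 4.6083 /hr
μ = 60/1.45 = 41.3793 /hr
ρ = λ/μ = 4.6083/41.3793 = 0.1114
Wq = ρ/(μ−λ) = 0.1114/(41.3793−4.6083) = 0.003029 hr
In minutes: 0.003029·60 = 0.1817 min

Final: 0.1817 min


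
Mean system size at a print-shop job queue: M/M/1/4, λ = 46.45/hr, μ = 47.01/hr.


ρ = 46.45/47.01 = 0.9881
L = ρ[1 − (K+1)ρ^K + Kρ^(K+1)] / [(1−ρ)(1−ρ^(K+1))]
Numerator: 0.9881·(1 − 5·0.953195 + 4·0.941840) = 0.001369
Denominator: (0.01191)·(0.058160) = 0.0006928
L = 0.001369/0.0006928 = 1.9760

Final: 1.9760


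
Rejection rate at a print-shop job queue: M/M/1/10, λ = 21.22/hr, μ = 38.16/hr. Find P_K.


ρ = λ/μ = 21.22/38.16 = 0.5561
P_K = (1−ρ)ρ^K/(1−ρ^(K+1)) = (0.4439·0.002827)/(1 − 0.001572)
= 0.001255/0.998428 = 0.001257

Final: 0.001257


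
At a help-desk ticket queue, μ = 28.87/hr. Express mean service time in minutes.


Mean service time = 1/μ = 1/28.87 hour = 0.03464 hour
In minutes: 0.03464 × 60 = 2.0783 min

Final: 2.0783 min


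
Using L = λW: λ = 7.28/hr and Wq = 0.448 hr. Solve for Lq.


Lq = λWq = 7.28·0.448 = 3.2614

Final: 3.2614


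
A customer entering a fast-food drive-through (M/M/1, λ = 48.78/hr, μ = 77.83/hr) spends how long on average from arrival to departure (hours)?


W = 1/(μ−λ) = 1/(77.83 − 48.78) = 1/29.05 = 0.03442 hr

Final: 0.03442 hr


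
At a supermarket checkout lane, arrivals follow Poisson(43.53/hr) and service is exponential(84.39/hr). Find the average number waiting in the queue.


ρ = 43.53/84.39 = 0.5158
Lq = ρ²/(1−ρ) = 0.2661/0.4842 = 0.5495

Final: 0.5495


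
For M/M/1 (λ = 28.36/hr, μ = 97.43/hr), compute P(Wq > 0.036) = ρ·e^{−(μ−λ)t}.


ρ = 28.36/97.43 = 0.2911
P(Wq > t) = ρ·e^{−(μ−λ)t} = 0.2911·e^{−2.4865}
= 0.2911·0.083199 = 0.024218

Final: 0.024218


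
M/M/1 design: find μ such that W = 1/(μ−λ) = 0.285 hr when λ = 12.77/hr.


W = 1/(μ−λ) ⇒ μ − λ = 1/W = 1/0.285 = 3.5088
μ = λ + 1/W = 12.77 + 3.5088 = 16.2788 per hr

Final: 16.2788 /hr


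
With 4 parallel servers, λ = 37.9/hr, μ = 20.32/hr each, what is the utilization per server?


ρ = λ/(cμ) = 37.9/(4·20.32) = 37.9/81.28 = 0.4663

Final: 0.4663


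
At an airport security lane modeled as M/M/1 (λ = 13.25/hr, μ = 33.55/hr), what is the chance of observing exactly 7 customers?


ρ = 13.25/33.55 = 0.3949
P_n = (1−ρ)·ρ^n = (1 − 0.3949)·0.3949^7 = 0.6051·0.001499 = 0.0009067

Final: 0.0009067


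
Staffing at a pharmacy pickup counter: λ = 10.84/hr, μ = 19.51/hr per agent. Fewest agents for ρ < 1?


Stability requires cμ > λ ⇔ c > λ/μ.
λ/μ = 10.84/19.51 = 0.5556
Minimum integer c = ⌊0.5556⌋ + 1 = 1
Check: 1·19.51 = 19.51 > 10.84, while 0·19.51 = 0.00 ≤ 10.84

Final: 1 servers


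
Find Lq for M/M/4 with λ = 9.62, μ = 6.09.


a = λ/μ = 1.5796; ρ = a/4 = 0.3949
P₀ = 0.203544
Lq = P₀·a^c·ρ / (c!·(1−ρ)²) = 0.203544·6.22632·0.3949/(24·0.36613)
= 0.05696

Final: 0.05696


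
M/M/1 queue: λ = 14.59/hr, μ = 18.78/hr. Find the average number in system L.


ρ = λ/μ = 14.59/18.78 = 0.7769
L = ρ/(1−ρ) = 0.7769/(1 − 0.7769) = 0.7769/0.2231 = 3.4821

Final: 3.4821


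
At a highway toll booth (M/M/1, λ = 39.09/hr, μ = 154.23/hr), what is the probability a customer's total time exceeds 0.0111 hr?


W ~ Exponential(μ−λ) for M/M/1.
μ − λ = 154.23 − 39.09 = 115.1400
P(W > t) = e^{−(μ−λ)t} = e^{−1.2781} = 0.278579

Final: 0.278579


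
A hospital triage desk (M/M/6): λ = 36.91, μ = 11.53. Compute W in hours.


a = 3.2012; ρ = 0.5335; P₀ = 0.039723
Lq = P₀·a^c·ρ/(c!(1−ρ)²) = 0.14559
Wq = Lq/λ = 0.14559/36.91 = 0.003944 hr
W = Wq + 1/μ = 0.003944 + 0.08673 = 0.09067 hr

Final: 0.09067 hr


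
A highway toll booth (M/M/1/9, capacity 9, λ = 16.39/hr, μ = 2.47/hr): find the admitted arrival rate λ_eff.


ρ = 6.6356; P_K = (1−ρ)ρ^9/(1−ρ^10) = 0.849298
λ_eff = λ(1 − P_K) = 16.39·(1 − 0.849298) = 16.39·0.150702 = 2.4700 /hr

Final: 2.4700 /hr


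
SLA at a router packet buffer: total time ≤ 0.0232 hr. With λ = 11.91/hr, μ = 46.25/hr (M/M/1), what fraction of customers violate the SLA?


W ~ Exponential(μ−λ) for M/M/1.
μ − λ = 46.25 − 11.91 = 34.3400
P(W > t) = e^{−(μ−λ)t} = e^{−0.7967} = 0.450820

Final: 0.450820


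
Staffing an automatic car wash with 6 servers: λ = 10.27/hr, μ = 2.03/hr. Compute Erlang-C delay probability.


a = λ/μ = 5.0591; ρ = a/6 = 0.8432
P₀ = 0.004101 (from M/M/c formula)
C(c,a) = [a^c/(c!(1−ρ))]·P₀ = [16766.65523/(720·0.1568)]·0.004101
= 148.50048·0.004101 = 0.608980

Final: 0.608980


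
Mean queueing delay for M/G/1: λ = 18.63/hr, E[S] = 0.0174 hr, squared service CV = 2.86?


ρ = λ·E[S] = 18.63·0.0174 = 0.3242
E[S²] = E[S]²(1+C_s²) = 0.0174²·(1+2.86) = 0.001169
Wq = λ·E[S²]/(2(1−ρ)) = 18.63·0.001169/(2·0.6758) = 0.01611 hr

Final: 0.01611 hr


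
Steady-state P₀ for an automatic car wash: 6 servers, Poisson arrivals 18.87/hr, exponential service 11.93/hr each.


a = λ/μ = 18.87/11.93 = 1.5817; ρ = a/c = 0.2636
Σ_{k=0}^{5} a^k/k! (terms k=0..5) = 1.00000 + 1.58173 + 1.25093 + 0.65954 + 0.26080 + 0.08250 = 4.83551
Tail: a^6/(6!(1−ρ)) = 15.65989/(720·0.7364) = 0.02954
P₀ = 1/(4.83551 + 0.02954) = 1/4.86504 = 0.205548

Final: 0.205548


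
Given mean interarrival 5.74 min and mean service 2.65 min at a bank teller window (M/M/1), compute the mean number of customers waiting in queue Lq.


λ = 60/5.74 = 10.4530 /hr
μ = 60/2.65 = 22.6415 /hr
ρ = λ/μ = 10.4530/22.6415 = 0.4617
Lq = ρ²/(1−ρ) = 0.2131/0.5383 = 0.3959

Final: 0.3959


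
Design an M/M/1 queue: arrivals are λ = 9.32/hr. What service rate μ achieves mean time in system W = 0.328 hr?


W = 1/(μ−λ) ⇒ μ − λ = 1/W = 1/0.328 = 3.0488
μ = λ + 1/W = 9.32 + 3.0488 = 12.3688 per hr

Final: 12.3688 /hr


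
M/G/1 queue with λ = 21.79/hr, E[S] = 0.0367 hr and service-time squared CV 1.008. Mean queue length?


ρ = λ·E[S] = 21.79·0.0367 = 0.7997
Lq = ρ²(1+C_s²)/(2(1−ρ)) = 0.6395·(1+1.008)/(2·0.2003)
= 0.6395·2.0080/0.4006 = 3.20541

Final: 3.20541


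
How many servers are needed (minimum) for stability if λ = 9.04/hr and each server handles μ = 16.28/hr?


Stability requires cμ > λ ⇔ c > λ/μ.
λ/μ = 9.04/16.28 = 0.5553
Minimum integer c = ⌊0.5553⌋ + 1 = 1
Check: 1·16.28 = 16.28 > 9.04, while 0·16.28 = 0.00 ≤ 9.04

Final: 1 servers


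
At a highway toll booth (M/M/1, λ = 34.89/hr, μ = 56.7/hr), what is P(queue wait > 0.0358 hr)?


ρ = 34.89/56.7 = 0.6153
P(Wq > t) = ρ·e^{−(μ−λ)t} = 0.6153·e^{−0.7808}
= 0.6153·0.458040 = 0.281852

Final: 0.281852


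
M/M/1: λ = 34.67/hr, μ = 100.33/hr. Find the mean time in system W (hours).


W = 1/(μ−λ) = 1/(100.33 − 34.67) = 1/65.66 = 0.01523 hr

Final: 0.01523 hr


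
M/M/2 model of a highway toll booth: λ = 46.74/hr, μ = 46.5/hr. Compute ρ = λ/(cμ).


ρ = λ/(cμ) = 46.74/(2·46.5) = 46.74/93.00 = 0.5026

Final: 0.5026


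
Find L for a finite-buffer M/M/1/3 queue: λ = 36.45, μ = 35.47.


ρ = 36.45/35.47 = 1.0276
L = ρ[1 − (K+1)ρ^K + Kρ^(K+1)] / [(1−ρ)(1−ρ^(K+1))]
Numerator: 1.0276·(1 − 4·1.085198 + 3·1.115181) = 0.004882
Denominator: (-0.02763)·(-0.115181) = 0.003182
L = 0.004882/0.003182 = 1.5341

Final: 1.5341


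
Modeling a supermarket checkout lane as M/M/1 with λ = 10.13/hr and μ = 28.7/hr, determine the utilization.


ρ = λ/μ = 10.13/28.7 = 0.3530

Final: 0.3530


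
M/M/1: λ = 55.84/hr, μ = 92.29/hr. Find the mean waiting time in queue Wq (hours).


ρ = 55.84/92.29 = 0.6050
Wq = ρ/(μ−λ) = 0.6050/(92.29 − 55.84) = 0.6050/36.45 = 0.01660 hr

Final: 0.01660 hr


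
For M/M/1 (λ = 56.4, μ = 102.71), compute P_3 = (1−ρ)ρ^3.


ρ = 56.4/102.71 = 0.5491
P_n = (1−ρ)·ρ^n = (1 − 0.5491)·0.5491^3 = 0.4509·0.165577 = 0.074655

Final: 0.074655


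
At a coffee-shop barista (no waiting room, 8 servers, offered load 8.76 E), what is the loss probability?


B(c,a) = (a^c/c!) / Σ_{k=0}^{c} a^k/k!
a^8/8! = 860.027475
Σ terms (k=0..8): 1.00000 + 8.76000 + 38.36880 + 112.03690 + 245.36080 + 429.87213 + 627.61330 + 785.41322 + 860.02748 = 3108.452622
B = 860.027475/3108.452622 = 0.276674

Final: 0.276674


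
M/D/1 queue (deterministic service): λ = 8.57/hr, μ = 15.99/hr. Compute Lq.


ρ = 8.57/15.99 = 0.5360
M/D/1: Lq = ρ²/(2(1−ρ)) = 0.2873/(2·0.4640) = 0.30951

Final: 0.30951


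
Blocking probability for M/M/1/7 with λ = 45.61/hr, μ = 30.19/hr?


ρ = λ/μ = 45.61/30.19 = 1.5108
P_K = (1−ρ)ρ^K/(1−ρ^(K+1)) = (-0.5108·17.962994)/(1 − 27.137865)
= -9.174871/-26.137865 = 0.351018

Final: 0.351018


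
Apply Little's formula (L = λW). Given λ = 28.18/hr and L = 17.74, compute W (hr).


W = L/λ = 17.74/28.18 = 0.6295 hr

Final: 0.6295 hr


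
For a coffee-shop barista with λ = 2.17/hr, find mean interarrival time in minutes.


Mean interarrival time = 1/λ = 1/2.17 hour = 0.46083 hour
In minutes: 0.46083 × 60 = 27.6498 min

Final: 27.6498 min


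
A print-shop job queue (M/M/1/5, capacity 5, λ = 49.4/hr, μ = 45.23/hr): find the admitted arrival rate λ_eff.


ρ = 1.0922; P_K = (1−ρ)ρ^5/(1−ρ^6) = 0.205440
λ_eff = λ(1 − P_K) = 49.4·(1 − 0.205440) = 49.4·0.794560 = 39.2513 /hr

Final: 39.2513 /hr


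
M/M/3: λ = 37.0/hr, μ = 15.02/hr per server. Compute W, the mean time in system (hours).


a = 2.4634; ρ = 0.8211; P₀ = 0.048958
Lq = P₀·a^c·ρ/(c!(1−ρ)²) = 3.13030
Wq = Lq/λ = 3.13030/37.0 = 0.08460 hr
W = Wq + 1/μ = 0.08460 + 0.06658 = 0.15118 hr

Final: 0.15118 hr


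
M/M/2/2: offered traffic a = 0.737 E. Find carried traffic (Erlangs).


B(2,0.737) = 0.135212 (Erlang-B)
Carried load = a(1 − B) = 0.737·(1 − 0.135212) = 0.737·0.864788 = 0.6373 E

Final: 0.6373 Erlangs


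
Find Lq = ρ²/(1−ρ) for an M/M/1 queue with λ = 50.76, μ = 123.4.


ρ = 50.76/123.4 = 0.4113
Lq = ρ²/(1−ρ) = 0.1692/0.5887 = 0.2874

Final: 0.2874


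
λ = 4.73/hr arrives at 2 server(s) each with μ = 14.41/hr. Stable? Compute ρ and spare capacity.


Total capacity cμ = 2·14.41 = 28.82/hr
ρ = λ/(cμ) = 4.73/28.82 = 0.1641
Stable ⇔ ρ < 1: YES
Spare capacity = cμ − λ = 28.82 − 4.73 = 24.09/hr

Final: ρ = 0.1641; stable; margin = 24.09/hr


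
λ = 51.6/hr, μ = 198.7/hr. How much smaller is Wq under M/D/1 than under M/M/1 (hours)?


ρ = 51.6/198.7 = 0.2597
Wq(M/M/1) = ρ/(μ−λ) = 0.2597/147.10 = 0.001765 hr
Wq(M/D/1) = ρ/(2(μ−λ)) = 0.0008827 hr
Savings = 0.001765 − 0.0008827 = 0.0008827 hr

Final: 0.0008827 hr


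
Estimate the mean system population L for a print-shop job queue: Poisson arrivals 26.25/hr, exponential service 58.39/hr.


ρ = λ/μ = 26.25/58.39 = 0.4496
L = ρ/(1−ρ) = 0.4496/(1 − 0.4496) = 0.4496/0.5504 = 0.8167

Final: 0.8167


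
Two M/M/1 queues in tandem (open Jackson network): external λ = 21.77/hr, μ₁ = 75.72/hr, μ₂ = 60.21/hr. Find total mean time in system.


Each node sees arrival rate λ = 21.77/hr (tandem ⇒ throughput preserved).
W₁ = 1/(μ₁−λ) = 1/(75.72−21.77) = 0.01854 hr
W₂ = 1/(μ₂−λ) = 1/(60.21−21.77) = 0.02601 hr
W_total = W₁ + W₂ = 0.01854 + 0.02601 = 0.04455 hr

Final: 0.04455 hr


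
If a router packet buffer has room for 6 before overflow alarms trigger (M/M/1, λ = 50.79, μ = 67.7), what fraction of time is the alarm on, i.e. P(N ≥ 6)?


ρ = 50.79/67.7 = 0.7502
P(N ≥ n) = ρ^n = 0.7502^6 = 0.178294

Final: 0.178294


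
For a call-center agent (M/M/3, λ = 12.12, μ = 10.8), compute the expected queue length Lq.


a = λ/μ = 1.1222; ρ = a/3 = 0.3741
P₀ = 0.319669
Lq = P₀·a^c·ρ / (c!·(1−ρ)²) = 0.319669·1.41331·0.3741/(6·0.39178)
= 0.07189

Final: 0.07189


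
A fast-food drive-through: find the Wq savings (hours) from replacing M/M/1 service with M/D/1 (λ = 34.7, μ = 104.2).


ρ = 34.7/104.2 = 0.3330
Wq(M/M/1) = ρ/(μ−λ) = 0.3330/69.50 = 0.004792 hr
Wq(M/D/1) = ρ/(2(μ−λ)) = 0.002396 hr
Savings = 0.004792 − 0.002396 = 0.002396 hr

Final: 0.002396 hr


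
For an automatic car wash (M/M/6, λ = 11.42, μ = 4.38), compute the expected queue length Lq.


a = λ/μ = 2.6073; ρ = a/6 = 0.4346
P₀ = 0.073197
Lq = P₀·a^c·ρ / (c!·(1−ρ)²) = 0.073197·314.16078·0.4346/(720·0.31973)
= 0.04341

Final: 0.04341


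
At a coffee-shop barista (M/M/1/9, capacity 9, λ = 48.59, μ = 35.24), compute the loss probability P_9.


ρ = λ/μ = 48.59/35.24 = 1.3788
P_K = (1−ρ)ρ^K/(1−ρ^(K+1)) = (-0.3788·18.013537)/(1 − 24.837621)
= -6.824084/-23.837621 = 0.286274

Final: 0.286274


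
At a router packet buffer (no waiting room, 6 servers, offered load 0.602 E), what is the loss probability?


B(c,a) = (a^c/c!) / Σ_{k=0}^{c} a^k/k!
a^6/6! = 0.00006611
Σ terms (k=0..6): 1.00000 + 0.60200 + 0.18120 + 0.03636 + 0.005472 + 0.0006589 + 0.00006611 = 1.825761
B = 0.00006611/1.825761 = 0.00003621

Final: 0.00003621


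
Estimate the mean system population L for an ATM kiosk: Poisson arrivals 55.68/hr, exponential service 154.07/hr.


ρ = λ/μ = 55.68/154.07 = 0.3614
L = ρ/(1−ρ) = 0.3614/(1 − 0.3614) = 0.3614/0.6386 = 0.5659

Final: 0.5659


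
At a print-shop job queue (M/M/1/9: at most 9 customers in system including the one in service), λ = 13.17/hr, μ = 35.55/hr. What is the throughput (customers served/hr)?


ρ = 0.3705; P_K = (1−ρ)ρ^9/(1−ρ^10) = 0.00008275
λ_eff = λ(1 − P_K) = 13.17·(1 − 0.00008275) = 13.17·0.999917 = 13.1689 /hr

Final: 13.1689 /hr


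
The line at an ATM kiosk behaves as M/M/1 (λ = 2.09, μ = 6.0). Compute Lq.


ρ = 2.09/6.0 = 0.3483
Lq = ρ²/(1−ρ) = 0.1213/0.6517 = 0.1862

Final: 0.1862


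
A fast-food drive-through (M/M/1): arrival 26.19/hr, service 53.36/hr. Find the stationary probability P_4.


ρ = 26.19/53.36 = 0.4908
P_n = (1−ρ)·ρ^n = (1 − 0.4908)·0.4908^4 = 0.5092·0.058033 = 0.029550

Final: 0.029550


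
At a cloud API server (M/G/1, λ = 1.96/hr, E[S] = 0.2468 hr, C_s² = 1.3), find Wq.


ρ = λ·E[S] = 1.96·0.2468 = 0.4837
E[S²] = E[S]²(1+C_s²) = 0.2468²·(1+1.3) = 0.140094
Wq = λ·E[S²]/(2(1−ρ)) = 1.96·0.140094/(2·0.5163) = 0.26593 hr

Final: 0.26593 hr


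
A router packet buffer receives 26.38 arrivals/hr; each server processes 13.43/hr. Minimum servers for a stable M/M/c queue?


Stability requires cμ > λ ⇔ c > λ/μ.
λ/μ = 26.38/13.43 = 1.9643
Minimum integer c = ⌊1.9643⌋ + 1 = 2
Check: 2·13.43 = 26.86 > 26.38, while 1·13.43 = 13.43 ≤ 26.38

Final: 2 servers


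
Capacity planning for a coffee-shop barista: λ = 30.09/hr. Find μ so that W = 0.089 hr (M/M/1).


W = 1/(μ−λ) ⇒ μ − λ = 1/W = 1/0.089 = 11.2360
μ = λ + 1/W = 30.09 + 11.2360 = 41.3260 per hr

Final: 41.3260 /hr


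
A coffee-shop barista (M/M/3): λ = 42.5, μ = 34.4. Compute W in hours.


a = 1.2355; ρ = 0.4118; P₀ = 0.283045
Lq = P₀·a^c·ρ/(c!(1−ρ)²) = 0.10590
Wq = Lq/λ = 0.10590/42.5 = 0.002492 hr
W = Wq + 1/μ = 0.002492 + 0.02907 = 0.03156 hr

Final: 0.03156 hr


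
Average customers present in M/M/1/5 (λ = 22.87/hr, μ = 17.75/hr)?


ρ = 22.87/17.75 = 1.2885
L = ρ[1 − (K+1)ρ^K + Kρ^(K+1)] / [(1−ρ)(1−ρ^(K+1))]
Numerator: 1.2885·(1 − 6·3.550905 + 5·4.575166) = 3.311834
Denominator: (-0.2885)·(-3.575166) = 1.031259
L = 3.311834/1.031259 = 3.2114

Final: 3.2114


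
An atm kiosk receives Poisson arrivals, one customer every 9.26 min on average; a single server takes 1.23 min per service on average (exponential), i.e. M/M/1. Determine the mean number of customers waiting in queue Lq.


λ = 60/9.26 = 6.4795 /hr
μ = 60/1.23 = 48.7805 /hr
ρ = λ/μ = 6.4795/48.7805 = 0.1328
Lq = ρ²/(1−ρ) = 0.01764/0.8672 = 0.02035

Final: 0.02035


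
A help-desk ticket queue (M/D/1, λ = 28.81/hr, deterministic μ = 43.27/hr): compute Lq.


ρ = 28.81/43.27 = 0.6658
M/D/1: Lq = ρ²/(2(1−ρ)) = 0.4433/(2·0.3342) = 0.66329

Final: 0.66329


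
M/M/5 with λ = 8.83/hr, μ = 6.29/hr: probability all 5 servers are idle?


a = λ/μ = 8.83/6.29 = 1.4038; ρ = a/c = 0.2808
Σ_{k=0}^{4} a^k/k! (terms k=0..4) = 1.00000 + 1.40382 + 0.98535 + 0.46108 + 0.16182 = 4.01207
Tail: a^5/(5!(1−ρ)) = 5.45193/(120·0.7192) = 0.06317
P₀ = 1/(4.01207 + 0.06317) = 1/4.07523 = 0.245385

Final: 0.245385


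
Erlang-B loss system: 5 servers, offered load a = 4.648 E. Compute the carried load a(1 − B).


B(5,4.648) = 0.255661 (Erlang-B)
Carried load = a(1 − B) = 4.648·(1 − 0.255661) = 4.648·0.744339 = 3.4597 E

Final: 3.4597 Erlangs


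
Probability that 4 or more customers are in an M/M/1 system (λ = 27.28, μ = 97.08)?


ρ = 27.28/97.08 = 0.2810
P(N ≥ n) = ρ^n = 0.2810^4 = 0.006235

Final: 0.006235


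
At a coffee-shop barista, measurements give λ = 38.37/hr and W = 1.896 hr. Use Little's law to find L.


L = λW = 38.37·1.896 = 72.7495

Final: 72.7495


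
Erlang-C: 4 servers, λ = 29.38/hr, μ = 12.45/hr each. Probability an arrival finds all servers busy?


a = λ/μ = 2.3598; ρ = a/4 = 0.5900
P₀ = 0.087064 (from M/M/c formula)
C(c,a) = [a^c/(c!(1−ρ))]·P₀ = [31.01200/(24·0.4100)]·0.087064
= 3.15132·0.087064 = 0.274365

Final: 0.274365


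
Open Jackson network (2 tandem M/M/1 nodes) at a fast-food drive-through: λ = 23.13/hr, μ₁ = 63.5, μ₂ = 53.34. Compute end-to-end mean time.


Each node sees arrival rate λ = 23.13/hr (tandem ⇒ throughput preserved).
W₁ = 1/(μ₁−λ) = 1/(63.5−23.13) = 0.02477 hr
W₂ = 1/(μ₂−λ) = 1/(53.34−23.13) = 0.03310 hr
W_total = W₁ + W₂ = 0.02477 + 0.03310 = 0.05787 hr

Final: 0.05787 hr


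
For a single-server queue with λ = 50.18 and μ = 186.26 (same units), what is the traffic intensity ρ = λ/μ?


ρ = λ/μ = 50.18/186.26 = 0.2694

Final: 0.2694


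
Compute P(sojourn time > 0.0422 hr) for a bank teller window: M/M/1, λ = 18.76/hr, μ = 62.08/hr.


W ~ Exponential(μ−λ) for M/M/1.
μ − λ = 62.08 − 18.76 = 43.3200
P(W > t) = e^{−(μ−λ)t} = e^{−1.8281} = 0.160718

Final: 0.160718


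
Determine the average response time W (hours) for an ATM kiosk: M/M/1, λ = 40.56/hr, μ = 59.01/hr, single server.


W = 1/(μ−λ) = 1/(59.01 − 40.56) = 1/18.45 = 0.05420 hr

Final: 0.05420 hr


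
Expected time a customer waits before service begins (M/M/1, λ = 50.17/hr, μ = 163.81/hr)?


ρ = 50.17/163.81 = 0.3063
Wq = ρ/(μ−λ) = 0.3063/(163.81 − 50.17) = 0.3063/113.64 = 0.002695 hr

Final: 0.002695 hr


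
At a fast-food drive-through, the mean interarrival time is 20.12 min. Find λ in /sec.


λ = 1/(interarrival time) in consistent units.
1 second = 0.0166667 min, so λ = 0.0166667/20.12 = 0.0008284 per second

Final: 0.0008284 /sec


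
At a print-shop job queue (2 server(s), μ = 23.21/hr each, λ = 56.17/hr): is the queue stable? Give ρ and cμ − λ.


Total capacity cμ = 2·23.21 = 46.42/hr
ρ = λ/(cμ) = 56.17/46.42 = 1.2100
Stable ⇔ ρ < 1: NO
Spare capacity = cμ − λ = 46.42 − 56.17 = -9.75/hr

Final: ρ = 1.2100; unstable; margin = -9.75/hr


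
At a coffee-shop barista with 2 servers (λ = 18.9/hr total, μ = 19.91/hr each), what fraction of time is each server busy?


ρ = λ/(cμ) = 18.9/(2·19.91) = 18.9/39.82 = 0.4746

Final: 0.4746


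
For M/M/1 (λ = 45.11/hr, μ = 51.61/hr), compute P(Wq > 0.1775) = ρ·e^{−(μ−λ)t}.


ρ = 45.11/51.61 = 0.8741
P(Wq > t) = ρ·e^{−(μ−λ)t} = 0.8741·e^{−1.1538}
= 0.8741·0.315452 = 0.275722

Final: 0.275722


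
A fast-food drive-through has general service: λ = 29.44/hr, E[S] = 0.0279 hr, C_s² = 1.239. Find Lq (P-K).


ρ = λ·E[S] = 29.44·0.0279 = 0.8214
Lq = ρ²(1+C_s²)/(2(1−ρ)) = 0.6747·(1+1.239)/(2·0.1786)
= 0.6747·2.2390/0.3572 = 4.22832

Final: 4.22832


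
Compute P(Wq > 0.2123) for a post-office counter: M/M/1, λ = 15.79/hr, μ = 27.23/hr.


ρ = 15.79/27.23 = 0.5799
P(Wq > t) = ρ·e^{−(μ−λ)t} = 0.5799·e^{−2.4287}
= 0.5799·0.088150 = 0.051116

Final: 0.051116


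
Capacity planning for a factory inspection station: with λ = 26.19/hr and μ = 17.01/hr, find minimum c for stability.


Stability requires cμ > λ ⇔ c > λ/μ.
λ/μ = 26.19/17.01 = 1.5397
Minimum integer c = ⌊1.5397⌋ + 1 = 2
Check: 2·17.01 = 34.02 > 26.19, while 1·17.01 = 17.01 ≤ 26.19

Final: 2 servers


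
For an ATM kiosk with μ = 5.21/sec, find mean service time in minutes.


Mean service time = 1/μ = 1/5.21 second = 0.19194 second
In minutes: 0.19194 × 0.0166667 = 0.003199 min

Final: 0.003199 min


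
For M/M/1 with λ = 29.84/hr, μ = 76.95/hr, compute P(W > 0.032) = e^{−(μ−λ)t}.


W ~ Exponential(μ−λ) for M/M/1.
μ − λ = 76.95 − 29.84 = 47.1100
P(W > t) = e^{−(μ−λ)t} = e^{−1.5075} = 0.221459

Final: 0.221459


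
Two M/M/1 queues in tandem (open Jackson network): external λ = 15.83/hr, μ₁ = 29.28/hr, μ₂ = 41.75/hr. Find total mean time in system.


Each node sees arrival rate λ = 15.83/hr (tandem ⇒ throughput preserved).
W₁ = 1/(μ₁−λ) = 1/(29.28−15.83) = 0.07435 hr
W₂ = 1/(μ₂−λ) = 1/(41.75−15.83) = 0.03858 hr
W_total = W₁ + W₂ = 0.07435 + 0.03858 = 0.11293 hr

Final: 0.11293 hr


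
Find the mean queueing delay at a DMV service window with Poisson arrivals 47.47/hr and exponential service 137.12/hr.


ρ = 47.47/137.12 = 0.3462
Wq = ρ/(μ−λ) = 0.3462/(137.12 − 47.47) = 0.3462/89.65 = 0.003862 hr

Final: 0.003862 hr


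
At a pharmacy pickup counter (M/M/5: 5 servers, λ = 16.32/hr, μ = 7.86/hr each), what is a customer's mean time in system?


a = 2.0763; ρ = 0.4153; P₀ = 0.124251
Lq = P₀·a^c·ρ/(c!(1−ρ)²) = 0.04853
Wq = Lq/λ = 0.04853/16.32 = 0.002974 hr
W = Wq + 1/μ = 0.002974 + 0.12723 = 0.13020 hr

Final: 0.13020 hr


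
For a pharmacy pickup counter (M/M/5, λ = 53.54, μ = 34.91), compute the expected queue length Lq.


a = λ/μ = 1.5337; ρ = a/5 = 0.3067
P₀ = 0.215358
Lq = P₀·a^c·ρ / (c!·(1−ρ)²) = 0.215358·8.48482·0.3067/(120·0.48062)
= 0.009718

Final: 0.009718


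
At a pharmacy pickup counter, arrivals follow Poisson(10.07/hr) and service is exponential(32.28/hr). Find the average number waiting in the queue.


ρ = 10.07/32.28 = 0.3120
Lq = ρ²/(1−ρ) = 0.09732/0.6880 = 0.1414

Final: 0.1414


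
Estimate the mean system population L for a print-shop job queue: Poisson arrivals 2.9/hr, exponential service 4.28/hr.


ρ = λ/μ = 2.9/4.28 = 0.6776
L = ρ/(1−ρ) = 0.6776/(1 − 0.6776) = 0.6776/0.3224 = 2.1014

Final: 2.1014
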